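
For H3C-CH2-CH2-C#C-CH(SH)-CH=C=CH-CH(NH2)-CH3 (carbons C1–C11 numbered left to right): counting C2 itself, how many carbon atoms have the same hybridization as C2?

C2 is sp3 (only σ bonds).
C1: sp3 ✓
C2: sp3 ✓
C3: sp3 ✓
C4: sp
C5: sp
C6: sp3 ✓
C7: sp2
C8: sp
C9: sp2
C10: sp3 ✓
C11: sp3 ✓
6 carbons are sp3.

6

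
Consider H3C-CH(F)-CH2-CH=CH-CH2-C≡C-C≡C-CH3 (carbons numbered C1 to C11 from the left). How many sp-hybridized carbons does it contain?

C1: sp3
C2: sp3
C3: sp3
C4: sp2
C5: sp2
C6: sp3
C7: sp ✓
C8: sp ✓
C9: sp ✓
C10: sp ✓
C11: sp3
C7, C8, C9, C10 → 4 sp carbons.

4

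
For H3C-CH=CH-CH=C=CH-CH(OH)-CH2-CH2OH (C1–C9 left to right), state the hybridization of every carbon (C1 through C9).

C1 sp3, C2 sp2, C3 sp2, C4 sp2, C5 sp, C6 sp2, C7 sp3, C8 sp3, C9 sp3

C1: 4 σ bonds — 4 electron domains, sp3.
C2: 3 σ bonds, plus one π bond — 3 electron domains, sp2.
C3 carries 3 σ bonds, plus one π bond, giving a steric number of 3, so it is sp2.
C4 (3 σ bonds, plus one π bond) has steric number 3: sp2.
C5 carries 2 σ bonds, plus two π bonds, giving a steric number of 2, so it is sp.
C6 is sp2: 3 σ bonds, plus one π bond, 3 electron-density regions.
C7: 4 σ bonds — 4 electron domains, sp3.
C8 — 4 σ bonds. Steric number 4, so sp3.
C9 has 4 σ bonds: steric number 4 → sp3.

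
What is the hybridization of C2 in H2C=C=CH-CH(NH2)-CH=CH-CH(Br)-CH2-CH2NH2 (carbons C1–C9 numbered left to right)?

C2 is sp: 2 σ bonds, plus two π bonds, 2 electron-density regions.

sp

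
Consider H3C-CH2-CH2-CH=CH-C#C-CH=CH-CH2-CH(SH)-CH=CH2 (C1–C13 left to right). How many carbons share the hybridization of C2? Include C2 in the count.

C2 is sp3 (only σ bonds).
C1: sp3 ✓
C2: sp3 ✓
C3: sp3 ✓
C4: sp2
C5: sp2
C6: sp
C7: sp
C8: sp2
C9: sp2
C10: sp3 ✓
C11: sp3 ✓
C12: sp2
C13: sp2
5 carbons are sp3.

5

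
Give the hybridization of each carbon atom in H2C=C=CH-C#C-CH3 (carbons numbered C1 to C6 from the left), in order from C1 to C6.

C1 carries 3 σ bonds, plus one π bond, giving a steric number of 3, so it is sp2.
C2 carries 2 σ bonds, plus two π bonds, giving a steric number of 2, so it is sp.
C3 has 3 σ bonds, plus one π bond: steric number 3 → sp2.
C4: 2 σ bonds, plus two π bonds — 2 electron domains, sp.
C5 is sp: 2 σ bonds, plus two π bonds, 2 electron-density regions.
C6 has 4 σ bonds: steric number 4 → sp3.

C1 sp2, C2 sp, C3 sp2, C4 sp, C5 sp, C6 sp3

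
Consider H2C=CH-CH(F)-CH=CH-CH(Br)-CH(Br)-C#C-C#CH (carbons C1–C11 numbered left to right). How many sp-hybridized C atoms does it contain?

4

C1: sp2
C2: sp2
C3: sp3
C4: sp2
C5: sp2
C6: sp3
C7: sp3
C8: sp ✓
C9: sp ✓
C10: sp ✓
C11: sp ✓
C8, C9, C10, C11 → 4 sp carbons.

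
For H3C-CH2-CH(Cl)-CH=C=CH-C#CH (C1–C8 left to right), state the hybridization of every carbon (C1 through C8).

C1 sp3, C2 sp3, C3 sp3, C4 sp2, C5 sp, C6 sp2, C7 sp, C8 sp

C1 is sp3: 4 σ bonds, 4 electron-density regions.
C2 is sp3: 4 σ bonds, 4 electron-density regions.
C3 carries 4 σ bonds, giving a steric number of 4, so it is sp3.
C4 (3 σ bonds, plus one π bond) has steric number 3: sp2.
C5 — 2 σ bonds, plus two π bonds. Steric number 2, so sp.
C6 is sp2: 3 σ bonds, plus one π bond, 3 electron-density regions.
C7 is sp: 2 σ bonds, plus two π bonds, 2 electron-density regions.
C8 (2 σ bonds, plus two π bonds) has steric number 2: sp.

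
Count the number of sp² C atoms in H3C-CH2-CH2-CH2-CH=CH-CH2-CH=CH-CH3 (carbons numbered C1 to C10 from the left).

C1: sp3
C2: sp3
C3: sp3
C4: sp3
C5: sp2 ✓
C6: sp2 ✓
C7: sp3
C8: sp2 ✓
C9: sp2 ✓
C10: sp3
C5, C6, C8, C9 → 4 sp2 carbons.

4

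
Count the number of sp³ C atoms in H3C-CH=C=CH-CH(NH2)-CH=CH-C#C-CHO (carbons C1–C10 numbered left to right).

C1: sp3 ✓
C2: sp2
C3: sp
C4: sp2
C5: sp3 ✓
C6: sp2
C7: sp2
C8: sp
C9: sp
C10: sp2
C1, C5 → 2 sp3 carbons.

2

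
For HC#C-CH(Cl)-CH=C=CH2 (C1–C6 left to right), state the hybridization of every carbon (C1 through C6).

C1 sp, C2 sp, C3 sp3, C4 sp2, C5 sp, C6 sp2

C1 carries 2 σ bonds, plus two π bonds, giving a steric number of 2, so it is sp.
C2 has 2 σ bonds, plus two π bonds: steric number 2 → sp.
C3: 4 σ bonds — 4 electron domains, sp3.
C4 carries 3 σ bonds, plus one π bond, giving a steric number of 3, so it is sp2.
C5: 2 σ bonds, plus two π bonds; 2 regions of electron density → sp.
C6 (3 σ bonds, plus one π bond) has steric number 3: sp2.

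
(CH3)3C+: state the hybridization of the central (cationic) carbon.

sp^2

Three σ bonds and an empty p orbital; no lone pair → steric number 3 → sp2 and planar.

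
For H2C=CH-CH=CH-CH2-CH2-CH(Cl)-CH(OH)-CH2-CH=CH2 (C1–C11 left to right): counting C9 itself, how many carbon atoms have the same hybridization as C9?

C9 is sp3 (only σ bonds).
C1: sp2
C2: sp2
C3: sp2
C4: sp2
C5: sp3 ✓
C6: sp3 ✓
C7: sp3 ✓
C8: sp3 ✓
C9: sp3 ✓
C10: sp2
C11: sp2
5 carbons are sp3.

5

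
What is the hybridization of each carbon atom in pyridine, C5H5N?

sp^2

Each carbon atom (3 σ bonds, plus one π bond) has steric number 3: sp2.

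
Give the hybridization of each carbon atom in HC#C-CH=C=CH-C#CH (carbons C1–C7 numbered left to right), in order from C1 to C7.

C1 sp, C2 sp, C3 sp2, C4 sp, C5 sp2, C6 sp, C7 sp

C1: 2 σ bonds, plus two π bonds; 2 regions of electron density → sp.
C2: 2 σ bonds, plus two π bonds; 2 regions of electron density → sp.
C3 — 3 σ bonds, plus one π bond. Steric number 3, so sp2.
C4 (2 σ bonds, plus two π bonds) has steric number 2: sp.
C5 carries 3 σ bonds, plus one π bond, giving a steric number of 3, so it is sp2.
C6 has 2 σ bonds, plus two π bonds: steric number 2 → sp.
C7 has 2 σ bonds, plus two π bonds: steric number 2 → sp.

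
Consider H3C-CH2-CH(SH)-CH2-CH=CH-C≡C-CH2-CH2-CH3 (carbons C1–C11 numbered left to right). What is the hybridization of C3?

sp3

C3 carries 4 σ bonds, giving a steric number of 4, so it is sp3.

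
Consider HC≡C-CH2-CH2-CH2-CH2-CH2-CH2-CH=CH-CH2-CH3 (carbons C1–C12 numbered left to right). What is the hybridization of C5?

C5 (4 σ bonds) has steric number 4: sp3.

sp³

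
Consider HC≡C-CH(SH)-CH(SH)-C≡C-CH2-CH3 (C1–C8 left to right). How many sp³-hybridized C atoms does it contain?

4

C1: sp
C2: sp
C3: sp3 ✓
C4: sp3 ✓
C5: sp
C6: sp
C7: sp3 ✓
C8: sp3 ✓
C3, C4, C7, C8 → 4 sp3 carbons.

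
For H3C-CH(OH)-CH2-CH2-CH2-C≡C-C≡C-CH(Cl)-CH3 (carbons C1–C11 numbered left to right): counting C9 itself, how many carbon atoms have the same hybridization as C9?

4

C9 is sp (two π bonds).
C1: sp3
C2: sp3
C3: sp3
C4: sp3
C5: sp3
C6: sp ✓
C7: sp ✓
C8: sp ✓
C9: sp ✓
C10: sp3
C11: sp3
4 carbons are sp.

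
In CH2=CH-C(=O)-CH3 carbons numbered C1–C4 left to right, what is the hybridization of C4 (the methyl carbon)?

sp³

C4 (the methyl carbon) — 4 σ bonds. Steric number 4, so sp3.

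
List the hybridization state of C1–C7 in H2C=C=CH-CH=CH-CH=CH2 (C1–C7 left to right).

C1 sp2, C2 sp, C3 sp2, C4 sp2, C5 sp2, C6 sp2, C7 sp2

C1: 3 σ bonds, plus one π bond; 3 regions of electron density → sp2.
C2: 2 σ bonds, plus two π bonds; 2 regions of electron density → sp.
C3 carries 3 σ bonds, plus one π bond, giving a steric number of 3, so it is sp2.
C4 — 3 σ bonds, plus one π bond. Steric number 3, so sp2.
C5 is sp2: 3 σ bonds, plus one π bond, 3 electron-density regions.
C6 is sp2: 3 σ bonds, plus one π bond, 3 electron-density regions.
C7: 3 σ bonds, plus one π bond — 3 electron domains, sp2.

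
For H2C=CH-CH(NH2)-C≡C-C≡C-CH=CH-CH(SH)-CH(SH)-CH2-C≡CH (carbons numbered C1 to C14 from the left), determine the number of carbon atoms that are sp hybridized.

C1: sp2
C2: sp2
C3: sp3
C4: sp ✓
C5: sp ✓
C6: sp ✓
C7: sp ✓
C8: sp2
C9: sp2
C10: sp3
C11: sp3
C12: sp3
C13: sp ✓
C14: sp ✓
C4, C5, C6, C7, C13, C14 → 6 sp carbons.

6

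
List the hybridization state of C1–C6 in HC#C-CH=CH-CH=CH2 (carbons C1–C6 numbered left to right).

C1 — 2 σ bonds, plus two π bonds. Steric number 2, so sp.
C2 — 2 σ bonds, plus two π bonds. Steric number 2, so sp.
C3 is sp2: 3 σ bonds, plus one π bond, 3 electron-density regions.
C4: 3 σ bonds, plus one π bond — 3 electron domains, sp2.
C5 — 3 σ bonds, plus one π bond. Steric number 3, so sp2.
C6: 3 σ bonds, plus one π bond; 3 regions of electron density → sp2.

C1 sp, C2 sp, C3 sp2, C4 sp2, C5 sp2, C6 sp2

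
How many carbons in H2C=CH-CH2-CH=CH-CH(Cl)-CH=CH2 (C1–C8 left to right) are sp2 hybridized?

6

C1: sp2 ✓
C2: sp2 ✓
C3: sp3
C4: sp2 ✓
C5: sp2 ✓
C6: sp3
C7: sp2 ✓
C8: sp2 ✓
C1, C2, C4, C5, C7, C8 → 6 sp2 carbons.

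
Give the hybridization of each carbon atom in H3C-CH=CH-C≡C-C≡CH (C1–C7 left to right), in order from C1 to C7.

C1: 4 σ bonds; 4 regions of electron density → sp3.
C2 (3 σ bonds, plus one π bond) has steric number 3: sp2.
C3 — 3 σ bonds, plus one π bond. Steric number 3, so sp2.
C4 — 2 σ bonds, plus two π bonds. Steric number 2, so sp.
C5 has 2 σ bonds, plus two π bonds: steric number 2 → sp.
C6 — 2 σ bonds, plus two π bonds. Steric number 2, so sp.
C7 has 2 σ bonds, plus two π bonds: steric number 2 → sp.

C1 sp3, C2 sp2, C3 sp2, C4 sp, C5 sp, C6 sp, C7 sp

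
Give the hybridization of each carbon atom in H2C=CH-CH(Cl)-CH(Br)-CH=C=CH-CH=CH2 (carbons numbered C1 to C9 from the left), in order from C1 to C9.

C1 has 3 σ bonds, plus one π bond: steric number 3 → sp2.
C2: 3 σ bonds, plus one π bond — 3 electron domains, sp2.
C3 is sp3: 4 σ bonds, 4 electron-density regions.
C4 (4 σ bonds) has steric number 4: sp3.
C5 has 3 σ bonds, plus one π bond: steric number 3 → sp2.
C6 has 2 σ bonds, plus two π bonds: steric number 2 → sp.
C7: 3 σ bonds, plus one π bond — 3 electron domains, sp2.
C8: 3 σ bonds, plus one π bond; 3 regions of electron density → sp2.
C9: 3 σ bonds, plus one π bond; 3 regions of electron density → sp2.

C1 sp2, C2 sp2, C3 sp3, C4 sp3, C5 sp2, C6 sp, C7 sp2, C8 sp2, C9 sp2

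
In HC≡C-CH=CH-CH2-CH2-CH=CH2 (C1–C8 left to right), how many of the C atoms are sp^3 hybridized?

C1: sp
C2: sp
C3: sp2
C4: sp2
C5: sp3 ✓
C6: sp3 ✓
C7: sp2
C8: sp2
C5, C6 → 2 sp3 carbons.

2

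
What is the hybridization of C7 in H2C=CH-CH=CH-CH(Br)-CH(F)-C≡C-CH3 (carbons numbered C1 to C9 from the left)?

sp

C7 — 2 σ bonds, plus two π bonds. Steric number 2, so sp.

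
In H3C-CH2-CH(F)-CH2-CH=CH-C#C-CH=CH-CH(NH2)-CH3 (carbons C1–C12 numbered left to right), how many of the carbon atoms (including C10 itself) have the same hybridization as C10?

4

C10 is sp2 (one π bond).
C1: sp3
C2: sp3
C3: sp3
C4: sp3
C5: sp2 ✓
C6: sp2 ✓
C7: sp
C8: sp
C9: sp2 ✓
C10: sp2 ✓
C11: sp3
C12: sp3
4 carbons are sp2.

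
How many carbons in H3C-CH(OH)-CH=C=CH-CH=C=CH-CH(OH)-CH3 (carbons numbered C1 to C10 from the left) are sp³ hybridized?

C1: sp3 ✓
C2: sp3 ✓
C3: sp2
C4: sp
C5: sp2
C6: sp2
C7: sp
C8: sp2
C9: sp3 ✓
C10: sp3 ✓
C1, C2, C9, C10 → 4 sp3 carbons.

4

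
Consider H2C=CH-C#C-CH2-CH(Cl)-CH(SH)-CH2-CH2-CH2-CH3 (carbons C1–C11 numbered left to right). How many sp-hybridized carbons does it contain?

2

C1: sp2
C2: sp2
C3: sp ✓
C4: sp ✓
C5: sp3
C6: sp3
C7: sp3
C8: sp3
C9: sp3
C10: sp3
C11: sp3
C3, C4 → 2 sp carbons.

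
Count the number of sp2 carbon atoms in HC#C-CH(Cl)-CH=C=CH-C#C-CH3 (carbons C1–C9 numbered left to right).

2

C1: sp
C2: sp
C3: sp3
C4: sp2 ✓
C5: sp
C6: sp2 ✓
C7: sp
C8: sp
C9: sp3
C4, C6 → 2 sp2 carbons.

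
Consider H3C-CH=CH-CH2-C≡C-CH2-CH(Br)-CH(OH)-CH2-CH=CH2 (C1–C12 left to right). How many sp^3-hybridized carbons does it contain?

6

C1: sp3 ✓
C2: sp2
C3: sp2
C4: sp3 ✓
C5: sp
C6: sp
C7: sp3 ✓
C8: sp3 ✓
C9: sp3 ✓
C10: sp3 ✓
C11: sp2
C12: sp2
C1, C4, C7, C8, C9, C10 → 6 sp3 carbons.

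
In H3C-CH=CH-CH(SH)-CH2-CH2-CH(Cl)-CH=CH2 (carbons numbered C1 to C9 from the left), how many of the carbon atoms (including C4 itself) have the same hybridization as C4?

C4 is sp3 (only σ bonds).
C1: sp3 ✓
C2: sp2
C3: sp2
C4: sp3 ✓
C5: sp3 ✓
C6: sp3 ✓
C7: sp3 ✓
C8: sp2
C9: sp2
5 carbons are sp3.

5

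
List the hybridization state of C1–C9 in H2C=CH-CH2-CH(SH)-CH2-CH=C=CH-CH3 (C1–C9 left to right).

C1 has 3 σ bonds, plus one π bond: steric number 3 → sp2.
C2 is sp2: 3 σ bonds, plus one π bond, 3 electron-density regions.
C3 — 4 σ bonds. Steric number 4, so sp3.
C4: 4 σ bonds; 4 regions of electron density → sp3.
C5 has 4 σ bonds: steric number 4 → sp3.
C6: 3 σ bonds, plus one π bond; 3 regions of electron density → sp2.
C7 — 2 σ bonds, plus two π bonds. Steric number 2, so sp.
C8 carries 3 σ bonds, plus one π bond, giving a steric number of 3, so it is sp2.
C9 carries 4 σ bonds, giving a steric number of 4, so it is sp3.

C1 sp2, C2 sp2, C3 sp3, C4 sp3, C5 sp3, C6 sp2, C7 sp, C8 sp2, C9 sp3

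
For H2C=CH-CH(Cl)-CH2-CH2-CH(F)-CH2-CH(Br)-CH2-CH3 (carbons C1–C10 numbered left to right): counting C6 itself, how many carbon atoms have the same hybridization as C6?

C6 is sp3 (only σ bonds).
C1: sp2
C2: sp2
C3: sp3 ✓
C4: sp3 ✓
C5: sp3 ✓
C6: sp3 ✓
C7: sp3 ✓
C8: sp3 ✓
C9: sp3 ✓
C10: sp3 ✓
8 carbons are sp3.

8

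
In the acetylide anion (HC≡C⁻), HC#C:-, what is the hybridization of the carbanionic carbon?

One σ bond + one lone pair = steric number 2 → sp.

sp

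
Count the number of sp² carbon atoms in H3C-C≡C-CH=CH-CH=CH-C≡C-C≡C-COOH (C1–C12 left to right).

C1: sp3
C2: sp
C3: sp
C4: sp2 ✓
C5: sp2 ✓
C6: sp2 ✓
C7: sp2 ✓
C8: sp
C9: sp
C10: sp
C11: sp
C12: sp2 ✓
C4, C5, C6, C7, C12 → 5 sp2 carbons.

5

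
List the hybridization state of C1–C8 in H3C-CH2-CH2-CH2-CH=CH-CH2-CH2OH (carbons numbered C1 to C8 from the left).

C1 sp3, C2 sp3, C3 sp3, C4 sp3, C5 sp2, C6 sp2, C7 sp3, C8 sp3

C1: 4 σ bonds — 4 electron domains, sp3.
C2 has 4 σ bonds: steric number 4 → sp3.
C3 carries 4 σ bonds, giving a steric number of 4, so it is sp3.
C4 carries 4 σ bonds, giving a steric number of 4, so it is sp3.
C5 is sp2: 3 σ bonds, plus one π bond, 3 electron-density regions.
C6 carries 3 σ bonds, plus one π bond, giving a steric number of 3, so it is sp2.
C7 is sp3: 4 σ bonds, 4 electron-density regions.
C8 carries 4 σ bonds, giving a steric number of 4, so it is sp3.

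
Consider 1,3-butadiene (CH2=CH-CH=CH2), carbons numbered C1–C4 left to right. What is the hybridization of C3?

sp2

C3: 3 σ bonds, plus one π bond — 3 electron domains, sp2.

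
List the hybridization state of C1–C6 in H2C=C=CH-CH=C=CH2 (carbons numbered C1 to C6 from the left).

C1 sp2, C2 sp, C3 sp2, C4 sp2, C5 sp, C6 sp2

C1 — 3 σ bonds, plus one π bond. Steric number 3, so sp2.
C2 carries 2 σ bonds, plus two π bonds, giving a steric number of 2, so it is sp.
C3 has 3 σ bonds, plus one π bond: steric number 3 → sp2.
C4 has 3 σ bonds, plus one π bond: steric number 3 → sp2.
C5 is sp: 2 σ bonds, plus two π bonds, 2 electron-density regions.
C6 (3 σ bonds, plus one π bond) has steric number 3: sp2.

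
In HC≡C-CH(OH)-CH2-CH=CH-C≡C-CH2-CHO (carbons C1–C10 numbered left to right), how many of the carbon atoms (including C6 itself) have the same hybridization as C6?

C6 is sp2 (one π bond).
C1: sp
C2: sp
C3: sp3
C4: sp3
C5: sp2 ✓
C6: sp2 ✓
C7: sp
C8: sp
C9: sp3
C10: sp2 ✓
3 carbons are sp2.

3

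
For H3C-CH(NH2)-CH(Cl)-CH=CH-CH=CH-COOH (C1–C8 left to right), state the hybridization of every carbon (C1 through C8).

C1 is sp3: 4 σ bonds, 4 electron-density regions.
C2: 4 σ bonds — 4 electron domains, sp3.
C3 is sp3: 4 σ bonds, 4 electron-density regions.
C4 has 3 σ bonds, plus one π bond: steric number 3 → sp2.
C5 has 3 σ bonds, plus one π bond: steric number 3 → sp2.
C6 — 3 σ bonds, plus one π bond. Steric number 3, so sp2.
C7 is sp2: 3 σ bonds, plus one π bond, 3 electron-density regions.
C8: 3 σ bonds, plus one π bond — 3 electron domains, sp2.

C1 sp3, C2 sp3, C3 sp3, C4 sp2, C5 sp2, C6 sp2, C7 sp2, C8 sp2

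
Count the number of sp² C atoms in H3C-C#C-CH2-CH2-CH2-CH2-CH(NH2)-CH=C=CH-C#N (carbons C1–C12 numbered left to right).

2

C1: sp3
C2: sp
C3: sp
C4: sp3
C5: sp3
C6: sp3
C7: sp3
C8: sp3
C9: sp2 ✓
C10: sp
C11: sp2 ✓
C12: sp
C9, C11 → 2 sp2 carbons.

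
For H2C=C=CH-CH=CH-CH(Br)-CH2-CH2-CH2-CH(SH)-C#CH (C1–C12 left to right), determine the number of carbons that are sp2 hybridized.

C1: sp2 ✓
C2: sp
C3: sp2 ✓
C4: sp2 ✓
C5: sp2 ✓
C6: sp3
C7: sp3
C8: sp3
C9: sp3
C10: sp3
C11: sp
C12: sp
C1, C3, C4, C5 → 4 sp2 carbons.

4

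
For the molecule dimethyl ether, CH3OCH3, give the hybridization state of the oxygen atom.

sp^3

Two σ bonds + two lone pairs = steric number 4 → sp3.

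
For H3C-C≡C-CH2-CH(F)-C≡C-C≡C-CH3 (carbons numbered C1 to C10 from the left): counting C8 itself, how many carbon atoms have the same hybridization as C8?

6

C8 is sp (two π bonds).
C1: sp3
C2: sp ✓
C3: sp ✓
C4: sp3
C5: sp3
C6: sp ✓
C7: sp ✓
C8: sp ✓
C9: sp ✓
C10: sp3
6 carbons are sp.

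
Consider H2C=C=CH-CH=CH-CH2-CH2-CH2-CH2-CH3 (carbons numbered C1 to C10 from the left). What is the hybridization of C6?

C6 — 4 σ bonds. Steric number 4, so sp3.

sp^3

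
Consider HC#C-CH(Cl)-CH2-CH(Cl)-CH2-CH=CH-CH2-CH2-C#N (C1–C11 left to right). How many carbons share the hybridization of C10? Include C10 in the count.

6

C10 is sp3 (only σ bonds).
C1: sp
C2: sp
C3: sp3 ✓
C4: sp3 ✓
C5: sp3 ✓
C6: sp3 ✓
C7: sp2
C8: sp2
C9: sp3 ✓
C10: sp3 ✓
C11: sp
6 carbons are sp3.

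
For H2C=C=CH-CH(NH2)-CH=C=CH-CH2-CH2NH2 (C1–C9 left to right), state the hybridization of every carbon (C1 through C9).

C1: 3 σ bonds, plus one π bond — 3 electron domains, sp2.
C2 is sp: 2 σ bonds, plus two π bonds, 2 electron-density regions.
C3 carries 3 σ bonds, plus one π bond, giving a steric number of 3, so it is sp2.
C4: 4 σ bonds — 4 electron domains, sp3.
C5: 3 σ bonds, plus one π bond; 3 regions of electron density → sp2.
C6 is sp: 2 σ bonds, plus two π bonds, 2 electron-density regions.
C7 is sp2: 3 σ bonds, plus one π bond, 3 electron-density regions.
C8: 4 σ bonds — 4 electron domains, sp3.
C9 — 4 σ bonds. Steric number 4, so sp3.

C1 sp2, C2 sp, C3 sp2, C4 sp3, C5 sp2, C6 sp, C7 sp2, C8 sp3, C9 sp3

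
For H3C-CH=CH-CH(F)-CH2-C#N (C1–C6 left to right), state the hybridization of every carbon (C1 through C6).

C1 sp3, C2 sp2, C3 sp2, C4 sp3, C5 sp3, C6 sp

C1: 4 σ bonds; 4 regions of electron density → sp3.
C2 (3 σ bonds, plus one π bond) has steric number 3: sp2.
C3 carries 3 σ bonds, plus one π bond, giving a steric number of 3, so it is sp2.
C4: 4 σ bonds — 4 electron domains, sp3.
C5: 4 σ bonds — 4 electron domains, sp3.
C6 (2 σ bonds, plus two π bonds) has steric number 2: sp.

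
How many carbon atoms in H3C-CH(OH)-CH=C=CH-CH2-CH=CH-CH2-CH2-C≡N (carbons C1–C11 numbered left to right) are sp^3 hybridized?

5

C1: sp3 ✓
C2: sp3 ✓
C3: sp2
C4: sp
C5: sp2
C6: sp3 ✓
C7: sp2
C8: sp2
C9: sp3 ✓
C10: sp3 ✓
C11: sp
C1, C2, C6, C9, C10 → 5 sp3 carbons.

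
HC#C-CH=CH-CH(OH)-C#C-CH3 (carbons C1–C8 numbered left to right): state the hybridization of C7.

sp

C7 has 2 σ bonds, plus two π bonds: steric number 2 → sp.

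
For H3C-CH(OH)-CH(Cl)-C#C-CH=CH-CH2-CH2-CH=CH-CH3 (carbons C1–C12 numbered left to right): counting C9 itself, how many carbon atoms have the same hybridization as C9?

C9 is sp3 (only σ bonds).
C1: sp3 ✓
C2: sp3 ✓
C3: sp3 ✓
C4: sp
C5: sp
C6: sp2
C7: sp2
C8: sp3 ✓
C9: sp3 ✓
C10: sp2
C11: sp2
C12: sp3 ✓
6 carbons are sp3.

6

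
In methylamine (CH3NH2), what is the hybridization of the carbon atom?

sp3

The carbon atom has 4 σ bonds: steric number 4 → sp3.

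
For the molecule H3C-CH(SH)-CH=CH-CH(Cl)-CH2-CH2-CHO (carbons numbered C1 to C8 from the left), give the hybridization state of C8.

sp^2

C8: 3 σ bonds, plus one π bond — 3 electron domains, sp2.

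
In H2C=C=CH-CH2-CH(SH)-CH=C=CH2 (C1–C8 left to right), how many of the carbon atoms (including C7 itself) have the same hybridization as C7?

2

C7 is sp (two π bonds).
C1: sp2
C2: sp ✓
C3: sp2
C4: sp3
C5: sp3
C6: sp2
C7: sp ✓
C8: sp2
2 carbons are sp.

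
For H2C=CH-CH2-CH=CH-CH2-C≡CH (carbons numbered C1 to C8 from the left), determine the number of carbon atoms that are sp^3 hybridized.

C1: sp2
C2: sp2
C3: sp3 ✓
C4: sp2
C5: sp2
C6: sp3 ✓
C7: sp
C8: sp
C3, C6 → 2 sp3 carbons.

2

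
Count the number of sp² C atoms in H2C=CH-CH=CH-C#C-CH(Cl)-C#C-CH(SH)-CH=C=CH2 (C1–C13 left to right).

C1: sp2 ✓
C2: sp2 ✓
C3: sp2 ✓
C4: sp2 ✓
C5: sp
C6: sp
C7: sp3
C8: sp
C9: sp
C10: sp3
C11: sp2 ✓
C12: sp
C13: sp2 ✓
C1, C2, C3, C4, C11, C13 → 6 sp2 carbons.

6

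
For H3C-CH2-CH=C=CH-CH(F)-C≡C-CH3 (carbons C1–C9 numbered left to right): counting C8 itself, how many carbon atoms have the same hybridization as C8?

3

C8 is sp (two π bonds).
C1: sp3
C2: sp3
C3: sp2
C4: sp ✓
C5: sp2
C6: sp3
C7: sp ✓
C8: sp ✓
C9: sp3
3 carbons are sp.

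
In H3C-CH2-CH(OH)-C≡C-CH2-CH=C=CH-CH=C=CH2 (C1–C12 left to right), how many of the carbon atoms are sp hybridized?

C1: sp3
C2: sp3
C3: sp3
C4: sp ✓
C5: sp ✓
C6: sp3
C7: sp2
C8: sp ✓
C9: sp2
C10: sp2
C11: sp ✓
C12: sp2
C4, C5, C8, C11 → 4 sp carbons.

4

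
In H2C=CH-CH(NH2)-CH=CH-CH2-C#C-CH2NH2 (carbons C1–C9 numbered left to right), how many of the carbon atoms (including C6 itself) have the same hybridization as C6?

C6 is sp3 (only σ bonds).
C1: sp2
C2: sp2
C3: sp3 ✓
C4: sp2
C5: sp2
C6: sp3 ✓
C7: sp
C8: sp
C9: sp3 ✓
3 carbons are sp3.

3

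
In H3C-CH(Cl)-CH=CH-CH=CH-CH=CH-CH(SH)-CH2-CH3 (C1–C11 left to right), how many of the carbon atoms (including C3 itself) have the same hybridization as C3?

C3 is sp2 (one π bond).
C1: sp3
C2: sp3
C3: sp2 ✓
C4: sp2 ✓
C5: sp2 ✓
C6: sp2 ✓
C7: sp2 ✓
C8: sp2 ✓
C9: sp3
C10: sp3
C11: sp3
6 carbons are sp2.

6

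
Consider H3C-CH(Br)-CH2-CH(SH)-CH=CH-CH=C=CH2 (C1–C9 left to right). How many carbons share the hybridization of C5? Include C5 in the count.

C5 is sp2 (one π bond).
C1: sp3
C2: sp3
C3: sp3
C4: sp3
C5: sp2 ✓
C6: sp2 ✓
C7: sp2 ✓
C8: sp
C9: sp2 ✓
4 carbons are sp2.

4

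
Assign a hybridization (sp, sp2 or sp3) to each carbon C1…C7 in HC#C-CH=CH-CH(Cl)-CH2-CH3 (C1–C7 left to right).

C1 sp, C2 sp, C3 sp2, C4 sp2, C5 sp3, C6 sp3, C7 sp3

C1 has 2 σ bonds, plus two π bonds: steric number 2 → sp.
C2 is sp: 2 σ bonds, plus two π bonds, 2 electron-density regions.
C3 — 3 σ bonds, plus one π bond. Steric number 3, so sp2.
C4 has 3 σ bonds, plus one π bond: steric number 3 → sp2.
C5 (4 σ bonds) has steric number 4: sp3.
C6 is sp3: 4 σ bonds, 4 electron-density regions.
C7: 4 σ bonds; 4 regions of electron density → sp3.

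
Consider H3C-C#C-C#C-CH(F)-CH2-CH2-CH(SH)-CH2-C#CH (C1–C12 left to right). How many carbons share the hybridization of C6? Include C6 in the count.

6

C6 is sp3 (only σ bonds).
C1: sp3 ✓
C2: sp
C3: sp
C4: sp
C5: sp
C6: sp3 ✓
C7: sp3 ✓
C8: sp3 ✓
C9: sp3 ✓
C10: sp3 ✓
C11: sp
C12: sp
6 carbons are sp3.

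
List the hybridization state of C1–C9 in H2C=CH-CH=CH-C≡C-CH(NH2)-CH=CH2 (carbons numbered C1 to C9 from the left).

C1 sp2, C2 sp2, C3 sp2, C4 sp2, C5 sp, C6 sp, C7 sp3, C8 sp2, C9 sp2

C1: 3 σ bonds, plus one π bond — 3 electron domains, sp2.
C2 (3 σ bonds, plus one π bond) has steric number 3: sp2.
C3 (3 σ bonds, plus one π bond) has steric number 3: sp2.
C4 has 3 σ bonds, plus one π bond: steric number 3 → sp2.
C5 carries 2 σ bonds, plus two π bonds, giving a steric number of 2, so it is sp.
C6 has 2 σ bonds, plus two π bonds: steric number 2 → sp.
C7 — 4 σ bonds. Steric number 4, so sp3.
C8 carries 3 σ bonds, plus one π bond, giving a steric number of 3, so it is sp2.
C9: 3 σ bonds, plus one π bond; 3 regions of electron density → sp2.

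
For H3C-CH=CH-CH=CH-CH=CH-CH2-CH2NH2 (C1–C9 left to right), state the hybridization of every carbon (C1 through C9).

C1 sp3, C2 sp2, C3 sp2, C4 sp2, C5 sp2, C6 sp2, C7 sp2, C8 sp3, C9 sp3

C1 has 4 σ bonds: steric number 4 → sp3.
C2 is sp2: 3 σ bonds, plus one π bond, 3 electron-density regions.
C3: 3 σ bonds, plus one π bond — 3 electron domains, sp2.
C4 is sp2: 3 σ bonds, plus one π bond, 3 electron-density regions.
C5 is sp2: 3 σ bonds, plus one π bond, 3 electron-density regions.
C6 carries 3 σ bonds, plus one π bond, giving a steric number of 3, so it is sp2.
C7 — 3 σ bonds, plus one π bond. Steric number 3, so sp2.
C8 — 4 σ bonds. Steric number 4, so sp3.
C9 carries 4 σ bonds, giving a steric number of 4, so it is sp3.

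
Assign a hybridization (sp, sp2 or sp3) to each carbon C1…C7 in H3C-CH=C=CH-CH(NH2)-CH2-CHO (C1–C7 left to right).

C1 is sp3: 4 σ bonds, 4 electron-density regions.
C2 (3 σ bonds, plus one π bond) has steric number 3: sp2.
C3 (2 σ bonds, plus two π bonds) has steric number 2: sp.
C4 — 3 σ bonds, plus one π bond. Steric number 3, so sp2.
C5: 4 σ bonds; 4 regions of electron density → sp3.
C6 has 4 σ bonds: steric number 4 → sp3.
C7 (3 σ bonds, plus one π bond) has steric number 3: sp2.

C1 sp3, C2 sp2, C3 sp, C4 sp2, C5 sp3, C6 sp3, C7 sp2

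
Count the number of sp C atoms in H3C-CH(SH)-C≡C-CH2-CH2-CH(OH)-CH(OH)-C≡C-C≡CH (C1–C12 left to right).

C1: sp3
C2: sp3
C3: sp ✓
C4: sp ✓
C5: sp3
C6: sp3
C7: sp3
C8: sp3
C9: sp ✓
C10: sp ✓
C11: sp ✓
C12: sp ✓
C3, C4, C9, C10, C11, C12 → 6 sp carbons.

6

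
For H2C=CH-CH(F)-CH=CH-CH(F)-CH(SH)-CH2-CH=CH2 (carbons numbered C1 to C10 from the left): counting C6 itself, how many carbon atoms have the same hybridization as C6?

4

C6 is sp3 (only σ bonds).
C1: sp2
C2: sp2
C3: sp3 ✓
C4: sp2
C5: sp2
C6: sp3 ✓
C7: sp3 ✓
C8: sp3 ✓
C9: sp2
C10: sp2
4 carbons are sp3.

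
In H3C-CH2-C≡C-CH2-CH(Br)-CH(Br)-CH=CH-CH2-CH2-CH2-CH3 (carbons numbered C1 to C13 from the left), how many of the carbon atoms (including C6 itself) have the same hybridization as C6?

C6 is sp3 (only σ bonds).
C1: sp3 ✓
C2: sp3 ✓
C3: sp
C4: sp
C5: sp3 ✓
C6: sp3 ✓
C7: sp3 ✓
C8: sp2
C9: sp2
C10: sp3 ✓
C11: sp3 ✓
C12: sp3 ✓
C13: sp3 ✓
9 carbons are sp3.

9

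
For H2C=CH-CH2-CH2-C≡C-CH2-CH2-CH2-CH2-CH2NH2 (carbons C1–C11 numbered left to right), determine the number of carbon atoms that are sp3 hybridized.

7

C1: sp2
C2: sp2
C3: sp3 ✓
C4: sp3 ✓
C5: sp
C6: sp
C7: sp3 ✓
C8: sp3 ✓
C9: sp3 ✓
C10: sp3 ✓
C11: sp3 ✓
C3, C4, C7, C8, C9, C10, C11 → 7 sp3 carbons.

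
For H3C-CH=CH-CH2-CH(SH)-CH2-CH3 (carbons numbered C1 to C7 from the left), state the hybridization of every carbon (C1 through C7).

C1 — 4 σ bonds. Steric number 4, so sp3.
C2 — 3 σ bonds, plus one π bond. Steric number 3, so sp2.
C3: 3 σ bonds, plus one π bond; 3 regions of electron density → sp2.
C4 carries 4 σ bonds, giving a steric number of 4, so it is sp3.
C5: 4 σ bonds — 4 electron domains, sp3.
C6 carries 4 σ bonds, giving a steric number of 4, so it is sp3.
C7 is sp3: 4 σ bonds, 4 electron-density regions.

C1 sp3, C2 sp2, C3 sp2, C4 sp3, C5 sp3, C6 sp3, C7 sp3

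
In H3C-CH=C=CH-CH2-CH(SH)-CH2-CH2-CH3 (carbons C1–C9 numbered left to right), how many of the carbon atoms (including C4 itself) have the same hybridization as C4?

C4 is sp2 (one π bond).
C1: sp3
C2: sp2 ✓
C3: sp
C4: sp2 ✓
C5: sp3
C6: sp3
C7: sp3
C8: sp3
C9: sp3
2 carbons are sp2.

2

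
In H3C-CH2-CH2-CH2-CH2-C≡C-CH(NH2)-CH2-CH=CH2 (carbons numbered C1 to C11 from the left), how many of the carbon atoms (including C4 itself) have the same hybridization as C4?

7

C4 is sp3 (only σ bonds).
C1: sp3 ✓
C2: sp3 ✓
C3: sp3 ✓
C4: sp3 ✓
C5: sp3 ✓
C6: sp
C7: sp
C8: sp3 ✓
C9: sp3 ✓
C10: sp2
C11: sp2
7 carbons are sp3.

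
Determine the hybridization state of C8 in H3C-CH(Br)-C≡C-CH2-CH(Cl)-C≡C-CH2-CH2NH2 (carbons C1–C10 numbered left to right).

sp

C8 has 2 σ bonds, plus two π bonds: steric number 2 → sp.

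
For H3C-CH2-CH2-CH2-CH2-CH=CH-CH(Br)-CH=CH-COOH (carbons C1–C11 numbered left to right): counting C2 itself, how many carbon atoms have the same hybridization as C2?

6

C2 is sp3 (only σ bonds).
C1: sp3 ✓
C2: sp3 ✓
C3: sp3 ✓
C4: sp3 ✓
C5: sp3 ✓
C6: sp2
C7: sp2
C8: sp3 ✓
C9: sp2
C10: sp2
C11: sp2
6 carbons are sp3.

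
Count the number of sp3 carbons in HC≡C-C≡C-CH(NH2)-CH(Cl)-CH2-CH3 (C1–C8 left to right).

C1: sp
C2: sp
C3: sp
C4: sp
C5: sp3 ✓
C6: sp3 ✓
C7: sp3 ✓
C8: sp3 ✓
C5, C6, C7, C8 → 4 sp3 carbons.

4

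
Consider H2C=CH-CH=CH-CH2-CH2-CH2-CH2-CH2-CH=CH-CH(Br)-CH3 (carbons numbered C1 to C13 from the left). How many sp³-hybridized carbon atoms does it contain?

7

C1: sp2
C2: sp2
C3: sp2
C4: sp2
C5: sp3 ✓
C6: sp3 ✓
C7: sp3 ✓
C8: sp3 ✓
C9: sp3 ✓
C10: sp2
C11: sp2
C12: sp3 ✓
C13: sp3 ✓
C5, C6, C7, C8, C9, C12, C13 → 7 sp3 carbons.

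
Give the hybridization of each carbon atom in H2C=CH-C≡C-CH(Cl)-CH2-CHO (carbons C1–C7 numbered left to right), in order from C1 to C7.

C1 sp2, C2 sp2, C3 sp, C4 sp, C5 sp3, C6 sp3, C7 sp2

C1 — 3 σ bonds, plus one π bond. Steric number 3, so sp2.
C2 carries 3 σ bonds, plus one π bond, giving a steric number of 3, so it is sp2.
C3: 2 σ bonds, plus two π bonds — 2 electron domains, sp.
C4: 2 σ bonds, plus two π bonds — 2 electron domains, sp.
C5 (4 σ bonds) has steric number 4: sp3.
C6: 4 σ bonds — 4 electron domains, sp3.
C7 is sp2: 3 σ bonds, plus one π bond, 3 electron-density regions.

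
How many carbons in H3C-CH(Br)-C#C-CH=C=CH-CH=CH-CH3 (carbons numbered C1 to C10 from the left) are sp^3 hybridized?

3

C1: sp3 ✓
C2: sp3 ✓
C3: sp
C4: sp
C5: sp2
C6: sp
C7: sp2
C8: sp2
C9: sp2
C10: sp3 ✓
C1, C2, C10 → 3 sp3 carbons.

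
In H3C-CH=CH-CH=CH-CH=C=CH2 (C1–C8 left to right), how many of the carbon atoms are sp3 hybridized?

1

C1: sp3 ✓
C2: sp2
C3: sp2
C4: sp2
C5: sp2
C6: sp2
C7: sp
C8: sp2
C1 → 1 sp3 carbon.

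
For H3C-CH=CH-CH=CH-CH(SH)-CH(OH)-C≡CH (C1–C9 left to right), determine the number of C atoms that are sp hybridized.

2

C1: sp3
C2: sp2
C3: sp2
C4: sp2
C5: sp2
C6: sp3
C7: sp3
C8: sp ✓
C9: sp ✓
C8, C9 → 2 sp carbons.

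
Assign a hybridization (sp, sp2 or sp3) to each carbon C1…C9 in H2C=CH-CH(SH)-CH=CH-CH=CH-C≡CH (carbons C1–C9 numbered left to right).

C1 carries 3 σ bonds, plus one π bond, giving a steric number of 3, so it is sp2.
C2 has 3 σ bonds, plus one π bond: steric number 3 → sp2.
C3: 4 σ bonds; 4 regions of electron density → sp3.
C4 (3 σ bonds, plus one π bond) has steric number 3: sp2.
C5 (3 σ bonds, plus one π bond) has steric number 3: sp2.
C6 — 3 σ bonds, plus one π bond. Steric number 3, so sp2.
C7: 3 σ bonds, plus one π bond — 3 electron domains, sp2.
C8: 2 σ bonds, plus two π bonds — 2 electron domains, sp.
C9 carries 2 σ bonds, plus two π bonds, giving a steric number of 2, so it is sp.

C1 sp2, C2 sp2, C3 sp3, C4 sp2, C5 sp2, C6 sp2, C7 sp2, C8 sp, C9 sp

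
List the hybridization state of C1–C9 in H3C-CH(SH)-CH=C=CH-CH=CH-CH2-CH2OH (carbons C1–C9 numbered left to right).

C1 sp3, C2 sp3, C3 sp2, C4 sp, C5 sp2, C6 sp2, C7 sp2, C8 sp3, C9 sp3

C1: 4 σ bonds — 4 electron domains, sp3.
C2 carries 4 σ bonds, giving a steric number of 4, so it is sp3.
C3: 3 σ bonds, plus one π bond — 3 electron domains, sp2.
C4 — 2 σ bonds, plus two π bonds. Steric number 2, so sp.
C5: 3 σ bonds, plus one π bond — 3 electron domains, sp2.
C6 is sp2: 3 σ bonds, plus one π bond, 3 electron-density regions.
C7 has 3 σ bonds, plus one π bond: steric number 3 → sp2.
C8: 4 σ bonds — 4 electron domains, sp3.
C9 (4 σ bonds) has steric number 4: sp3.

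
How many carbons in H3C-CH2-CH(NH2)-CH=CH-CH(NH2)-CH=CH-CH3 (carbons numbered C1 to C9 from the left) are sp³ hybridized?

C1: sp3 ✓
C2: sp3 ✓
C3: sp3 ✓
C4: sp2
C5: sp2
C6: sp3 ✓
C7: sp2
C8: sp2
C9: sp3 ✓
C1, C2, C3, C6, C9 → 5 sp3 carbons.

5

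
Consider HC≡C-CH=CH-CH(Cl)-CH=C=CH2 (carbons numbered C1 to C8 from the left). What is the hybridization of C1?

sp

C1 is sp: 2 σ bonds, plus two π bonds, 2 electron-density regions.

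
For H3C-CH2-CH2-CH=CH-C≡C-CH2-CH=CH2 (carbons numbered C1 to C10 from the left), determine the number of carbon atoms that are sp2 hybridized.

4

C1: sp3
C2: sp3
C3: sp3
C4: sp2 ✓
C5: sp2 ✓
C6: sp
C7: sp
C8: sp3
C9: sp2 ✓
C10: sp2 ✓
C4, C5, C9, C10 → 4 sp2 carbons.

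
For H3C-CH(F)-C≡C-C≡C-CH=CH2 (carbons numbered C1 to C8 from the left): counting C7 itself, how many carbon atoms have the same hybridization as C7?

C7 is sp2 (one π bond).
C1: sp3
C2: sp3
C3: sp
C4: sp
C5: sp
C6: sp
C7: sp2 ✓
C8: sp2 ✓
2 carbons are sp2.

2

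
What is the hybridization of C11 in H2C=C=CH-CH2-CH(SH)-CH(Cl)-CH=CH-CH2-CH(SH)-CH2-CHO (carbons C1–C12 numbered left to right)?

sp^3

C11 carries 4 σ bonds, giving a steric number of 4, so it is sp3.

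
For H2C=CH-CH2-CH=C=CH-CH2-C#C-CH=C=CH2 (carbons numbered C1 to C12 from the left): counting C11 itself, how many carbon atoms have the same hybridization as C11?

4

C11 is sp (two π bonds).
C1: sp2
C2: sp2
C3: sp3
C4: sp2
C5: sp ✓
C6: sp2
C7: sp3
C8: sp ✓
C9: sp ✓
C10: sp2
C11: sp ✓
C12: sp2
4 carbons are sp.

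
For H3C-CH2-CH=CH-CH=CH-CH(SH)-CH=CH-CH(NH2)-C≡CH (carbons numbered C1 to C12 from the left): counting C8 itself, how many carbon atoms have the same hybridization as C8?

C8 is sp2 (one π bond).
C1: sp3
C2: sp3
C3: sp2 ✓
C4: sp2 ✓
C5: sp2 ✓
C6: sp2 ✓
C7: sp3
C8: sp2 ✓
C9: sp2 ✓
C10: sp3
C11: sp
C12: sp
6 carbons are sp2.

6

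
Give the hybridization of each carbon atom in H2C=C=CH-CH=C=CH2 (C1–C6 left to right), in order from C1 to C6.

C1 sp2, C2 sp, C3 sp2, C4 sp2, C5 sp, C6 sp2

C1: 3 σ bonds, plus one π bond — 3 electron domains, sp2.
C2 (2 σ bonds, plus two π bonds) has steric number 2: sp.
C3 (3 σ bonds, plus one π bond) has steric number 3: sp2.
C4 is sp2: 3 σ bonds, plus one π bond, 3 electron-density regions.
C5 is sp: 2 σ bonds, plus two π bonds, 2 electron-density regions.
C6: 3 σ bonds, plus one π bond; 3 regions of electron density → sp2.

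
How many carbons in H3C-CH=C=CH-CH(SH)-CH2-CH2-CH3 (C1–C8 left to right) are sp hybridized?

1

C1: sp3
C2: sp2
C3: sp ✓
C4: sp2
C5: sp3
C6: sp3
C7: sp3
C8: sp3
C3 → 1 sp carbon.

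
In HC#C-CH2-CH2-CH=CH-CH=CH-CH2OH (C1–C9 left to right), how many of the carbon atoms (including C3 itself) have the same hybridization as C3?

C3 is sp3 (only σ bonds).
C1: sp
C2: sp
C3: sp3 ✓
C4: sp3 ✓
C5: sp2
C6: sp2
C7: sp2
C8: sp2
C9: sp3 ✓
3 carbons are sp3.

3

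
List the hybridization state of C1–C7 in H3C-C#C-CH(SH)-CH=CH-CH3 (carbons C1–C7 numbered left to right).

C1 sp3, C2 sp, C3 sp, C4 sp3, C5 sp2, C6 sp2, C7 sp3

C1 — 4 σ bonds. Steric number 4, so sp3.
C2: 2 σ bonds, plus two π bonds — 2 electron domains, sp.
C3: 2 σ bonds, plus two π bonds — 2 electron domains, sp.
C4 carries 4 σ bonds, giving a steric number of 4, so it is sp3.
C5 carries 3 σ bonds, plus one π bond, giving a steric number of 3, so it is sp2.
C6: 3 σ bonds, plus one π bond; 3 regions of electron density → sp2.
C7: 4 σ bonds; 4 regions of electron density → sp3.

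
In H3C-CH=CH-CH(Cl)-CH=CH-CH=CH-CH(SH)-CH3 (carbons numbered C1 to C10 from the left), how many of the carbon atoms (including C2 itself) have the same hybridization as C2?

C2 is sp2 (one π bond).
C1: sp3
C2: sp2 ✓
C3: sp2 ✓
C4: sp3
C5: sp2 ✓
C6: sp2 ✓
C7: sp2 ✓
C8: sp2 ✓
C9: sp3
C10: sp3
6 carbons are sp2.

6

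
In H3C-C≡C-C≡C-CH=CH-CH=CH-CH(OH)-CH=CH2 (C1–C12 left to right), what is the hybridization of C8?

C8 is sp2: 3 σ bonds, plus one π bond, 3 electron-density regions.

sp2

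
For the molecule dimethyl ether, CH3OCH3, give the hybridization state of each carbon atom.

Each carbon atom is sp3: 4 σ bonds, 4 electron-density regions.

sp3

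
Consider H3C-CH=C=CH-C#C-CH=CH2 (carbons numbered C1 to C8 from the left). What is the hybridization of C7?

sp²

C7: 3 σ bonds, plus one π bond — 3 electron domains, sp2.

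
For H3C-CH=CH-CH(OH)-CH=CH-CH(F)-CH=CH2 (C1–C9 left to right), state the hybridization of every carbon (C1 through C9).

C1 has 4 σ bonds: steric number 4 → sp3.
C2: 3 σ bonds, plus one π bond; 3 regions of electron density → sp2.
C3: 3 σ bonds, plus one π bond — 3 electron domains, sp2.
C4 — 4 σ bonds. Steric number 4, so sp3.
C5: 3 σ bonds, plus one π bond; 3 regions of electron density → sp2.
C6 (3 σ bonds, plus one π bond) has steric number 3: sp2.
C7 — 4 σ bonds. Steric number 4, so sp3.
C8: 3 σ bonds, plus one π bond; 3 regions of electron density → sp2.
C9 has 3 σ bonds, plus one π bond: steric number 3 → sp2.

C1 sp3, C2 sp2, C3 sp2, C4 sp3, C5 sp2, C6 sp2, C7 sp3, C8 sp2, C9 sp2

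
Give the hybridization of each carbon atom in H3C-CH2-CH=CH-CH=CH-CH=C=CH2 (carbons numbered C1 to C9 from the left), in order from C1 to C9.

C1 is sp3: 4 σ bonds, 4 electron-density regions.
C2: 4 σ bonds; 4 regions of electron density → sp3.
C3 (3 σ bonds, plus one π bond) has steric number 3: sp2.
C4 — 3 σ bonds, plus one π bond. Steric number 3, so sp2.
C5: 3 σ bonds, plus one π bond — 3 electron domains, sp2.
C6: 3 σ bonds, plus one π bond; 3 regions of electron density → sp2.
C7: 3 σ bonds, plus one π bond; 3 regions of electron density → sp2.
C8 has 2 σ bonds, plus two π bonds: steric number 2 → sp.
C9 carries 3 σ bonds, plus one π bond, giving a steric number of 3, so it is sp2.

C1 sp3, C2 sp3, C3 sp2, C4 sp2, C5 sp2, C6 sp2, C7 sp2, C8 sp, C9 sp2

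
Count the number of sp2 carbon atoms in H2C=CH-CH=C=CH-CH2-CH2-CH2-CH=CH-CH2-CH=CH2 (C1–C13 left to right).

C1: sp2 ✓
C2: sp2 ✓
C3: sp2 ✓
C4: sp
C5: sp2 ✓
C6: sp3
C7: sp3
C8: sp3
C9: sp2 ✓
C10: sp2 ✓
C11: sp3
C12: sp2 ✓
C13: sp2 ✓
C1, C2, C3, C5, C9, C10, C12, C13 → 8 sp2 carbons.

8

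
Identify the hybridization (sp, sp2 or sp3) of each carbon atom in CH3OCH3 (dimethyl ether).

Each carbon atom carries 4 σ bonds, giving a steric number of 4, so it is sp3.

sp³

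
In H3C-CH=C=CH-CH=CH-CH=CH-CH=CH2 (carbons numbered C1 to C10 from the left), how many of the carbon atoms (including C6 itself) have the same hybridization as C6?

8

C6 is sp2 (one π bond).
C1: sp3
C2: sp2 ✓
C3: sp
C4: sp2 ✓
C5: sp2 ✓
C6: sp2 ✓
C7: sp2 ✓
C8: sp2 ✓
C9: sp2 ✓
C10: sp2 ✓
8 carbons are sp2.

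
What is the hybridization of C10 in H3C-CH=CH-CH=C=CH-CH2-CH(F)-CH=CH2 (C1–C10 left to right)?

sp²

C10 (3 σ bonds, plus one π bond) has steric number 3: sp2.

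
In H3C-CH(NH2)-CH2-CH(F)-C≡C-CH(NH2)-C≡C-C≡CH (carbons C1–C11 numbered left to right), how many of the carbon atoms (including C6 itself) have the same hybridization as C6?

6

C6 is sp (two π bonds).
C1: sp3
C2: sp3
C3: sp3
C4: sp3
C5: sp ✓
C6: sp ✓
C7: sp3
C8: sp ✓
C9: sp ✓
C10: sp ✓
C11: sp ✓
6 carbons are sp.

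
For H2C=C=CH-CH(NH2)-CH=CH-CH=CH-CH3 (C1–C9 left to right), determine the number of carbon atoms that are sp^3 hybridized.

2

C1: sp2
C2: sp
C3: sp2
C4: sp3 ✓
C5: sp2
C6: sp2
C7: sp2
C8: sp2
C9: sp3 ✓
C4, C9 → 2 sp3 carbons.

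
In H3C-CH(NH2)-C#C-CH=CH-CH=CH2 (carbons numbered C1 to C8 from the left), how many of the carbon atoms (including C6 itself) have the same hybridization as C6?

4

C6 is sp2 (one π bond).
C1: sp3
C2: sp3
C3: sp
C4: sp
C5: sp2 ✓
C6: sp2 ✓
C7: sp2 ✓
C8: sp2 ✓
4 carbons are sp2.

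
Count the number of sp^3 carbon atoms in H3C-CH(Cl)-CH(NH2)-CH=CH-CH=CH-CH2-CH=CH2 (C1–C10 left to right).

4

C1: sp3 ✓
C2: sp3 ✓
C3: sp3 ✓
C4: sp2
C5: sp2
C6: sp2
C7: sp2
C8: sp3 ✓
C9: sp2
C10: sp2
C1, C2, C3, C8 → 4 sp3 carbons.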